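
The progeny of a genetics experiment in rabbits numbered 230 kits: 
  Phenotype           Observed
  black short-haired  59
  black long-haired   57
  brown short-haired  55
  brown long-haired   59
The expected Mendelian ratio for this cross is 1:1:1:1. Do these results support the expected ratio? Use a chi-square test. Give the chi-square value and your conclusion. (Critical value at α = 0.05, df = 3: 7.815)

0.191; consistent

Under the 1:1:1:1 hypothesis (Σ ratio = 4, N = 230):
  black short-haired: 230 × 1/4 = 57.5
  black long-haired: 230 × 1/4 = 57.5
  brown short-haired: 230 × 1/4 = 57.5
  brown long-haired: 230 × 1/4 = 57.5
χ² = Σ (O − E)² / E
  black short-haired: (59 − 57.5)² / 57.5 = 0.0391
  black long-haired: (57 − 57.5)² / 57.5 = 0.0043
  brown short-haired: (55 − 57.5)² / 57.5 = 0.1087
  brown long-haired: (59 − 57.5)² / 57.5 = 0.0391
χ² = 0.0391 + 0.0043 + 0.1087 + 0.0391 = 0.1912 ≈ 0.191
Degrees of freedom = 4 − 1 = 3; critical value at α = 0.05 is 7.815.
Since 0.191 < 7.815, we fail to reject the null hypothesis — the data are consistent with the 1:1:1:1 ratio.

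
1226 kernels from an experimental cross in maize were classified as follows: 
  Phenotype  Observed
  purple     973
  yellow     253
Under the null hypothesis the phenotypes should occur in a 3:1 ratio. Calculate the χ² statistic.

Total ratio parts = 4. Expected numbers out of 1226:
  purple: 1226 × 3/4 = 919.5
  yellow: 1226 × 1/4 = 306.5
χ² = Σ (O − E)² / E
  purple: (973 − 919.5)² / 919.5 = 3.1128
  yellow: (253 − 306.5)² / 306.5 = 9.3385
χ² = 3.1128 + 9.3385 = 12.4513 ≈ 12.451

12.451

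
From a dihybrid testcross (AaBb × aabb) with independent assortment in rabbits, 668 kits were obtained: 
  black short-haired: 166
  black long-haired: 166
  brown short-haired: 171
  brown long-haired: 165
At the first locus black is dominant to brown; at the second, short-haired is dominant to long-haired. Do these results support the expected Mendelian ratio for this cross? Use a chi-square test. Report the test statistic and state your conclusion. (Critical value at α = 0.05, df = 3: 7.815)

A dihybrid testcross with independent assortment gives a 1:1:1:1 ratio.
Under the 1:1:1:1 hypothesis (Σ ratio = 4, N = 668):
  black short-haired: 668 × 1/4 = 167
  black long-haired: 668 × 1/4 = 167
  brown short-haired: 668 × 1/4 = 167
  brown long-haired: 668 × 1/4 = 167
χ² = Σ (O − E)² / E
  black short-haired: (166 − 167)² / 167 = 0.0060
  black long-haired: (166 − 167)² / 167 = 0.0060
  brown short-haired: (171 − 167)² / 167 = 0.0958
  brown long-haired: (165 − 167)² / 167 = 0.0240
χ² = 0.0060 + 0.0060 + 0.0958 + 0.0240 = 0.1318 ≈ 0.132
Degrees of freedom = 4 − 1 = 3; critical value at α = 0.05 is 7.815.
Since 0.132 < 7.815, we fail to reject the null hypothesis — the data are consistent with the 1:1:1:1 ratio.

0.132; consistent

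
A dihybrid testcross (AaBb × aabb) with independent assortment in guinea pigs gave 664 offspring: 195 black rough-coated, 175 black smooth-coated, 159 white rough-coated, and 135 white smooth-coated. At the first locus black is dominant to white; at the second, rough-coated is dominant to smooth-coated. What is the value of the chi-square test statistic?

A dihybrid testcross with independent assortment gives a 1:1:1:1 ratio.
Expected counts for N = 664 under a 1:1:1:1 ratio (total parts = 4):
  black rough-coated: 664 × 1/4 = 166
  black smooth-coated: 664 × 1/4 = 166
  white rough-coated: 664 × 1/4 = 166
  white smooth-coated: 664 × 1/4 = 166
χ² = Σ (O − E)² / E
  black rough-coated: (195 − 166)² / 166 = 5.0663
  black smooth-coated: (175 − 166)² / 166 = 0.4880
  white rough-coated: (159 − 166)² / 166 = 0.2952
  white smooth-coated: (135 − 166)² / 166 = 5.7892
χ² = 5.0663 + 0.4880 + 0.2952 + 5.7892 = 11.6387 ≈ 11.639

11.639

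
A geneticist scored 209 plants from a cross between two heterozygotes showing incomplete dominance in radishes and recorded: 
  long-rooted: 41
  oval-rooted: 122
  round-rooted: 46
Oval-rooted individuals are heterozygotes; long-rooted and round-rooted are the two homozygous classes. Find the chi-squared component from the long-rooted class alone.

With incomplete dominance, a heterozygote × heterozygote cross gives a 1:2:1 phenotypic ratio.
The 1:2:1 ratio has 4 parts, so with N = 209 the expected counts are:
  long-rooted: 209 × 1/4 = 52.25
  oval-rooted: 209 × 2/4 = 104.5
  round-rooted: 209 × 1/4 = 52.25
Contribution of long-rooted: (41 − 52.25)² / 52.25 = 2.4222

2.422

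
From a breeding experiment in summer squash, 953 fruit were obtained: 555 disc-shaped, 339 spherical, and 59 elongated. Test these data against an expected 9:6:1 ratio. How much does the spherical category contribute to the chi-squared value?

The 9:6:1 ratio has 16 parts, so with N = 953 the expected counts are:
  disc-shaped: 953 × 9/16 = 536.0625
  spherical: 953 × 6/16 = 357.375
  elongated: 953 × 1/16 = 59.5625
Contribution of spherical: (339 − 357.375)² / 357.375 = 0.9448

0.945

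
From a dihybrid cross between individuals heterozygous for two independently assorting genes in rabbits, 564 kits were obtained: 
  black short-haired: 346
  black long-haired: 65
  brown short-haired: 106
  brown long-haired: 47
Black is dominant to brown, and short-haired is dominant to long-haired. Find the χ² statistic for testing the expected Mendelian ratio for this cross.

22.225

A dihybrid F₂ with independent assortment and complete dominance at both loci gives a 9:3:3:1 phenotypic ratio.
Expected counts for N = 564 under a 9:3:3:1 ratio (total parts = 16):
  black short-haired: 564 × 9/16 = 317.25
  black long-haired: 564 × 3/16 = 105.75
  brown short-haired: 564 × 3/16 = 105.75
  brown long-haired: 564 × 1/16 = 35.25
χ² = Σ (O − E)² / E
  black short-haired: (346 − 317.25)² / 317.25 = 2.6054
  black long-haired: (65 − 105.75)² / 105.75 = 15.7027
  brown short-haired: (106 − 105.75)² / 105.75 = 0.0006
  brown long-haired: (47 − 35.25)² / 35.25 = 3.9167
χ² = 2.6054 + 15.7027 + 0.0006 + 3.9167 = 22.2254 ≈ 22.225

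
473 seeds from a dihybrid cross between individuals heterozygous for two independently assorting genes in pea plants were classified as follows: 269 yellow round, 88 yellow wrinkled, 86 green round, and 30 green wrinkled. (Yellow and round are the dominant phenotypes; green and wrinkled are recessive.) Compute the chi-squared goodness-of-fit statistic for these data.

A dihybrid F₂ with independent assortment and complete dominance at both loci gives a 9:3:3:1 phenotypic ratio.
The 9:3:3:1 ratio has 16 parts, so with N = 473 the expected counts are:
  yellow round: 473 × 9/16 = 266.0625
  yellow wrinkled: 473 × 3/16 = 88.6875
  green round: 473 × 3/16 = 88.6875
  green wrinkled: 473 × 1/16 = 29.5625
χ² = Σ (O − E)² / E
  yellow round: (269 − 266.0625)² / 266.0625 = 0.0324
  yellow wrinkled: (88 − 88.6875)² / 88.6875 = 0.0053
  green round: (86 − 88.6875)² / 88.6875 = 0.0814
  green wrinkled: (30 − 29.5625)² / 29.5625 = 0.0065
χ² = 0.0324 + 0.0053 + 0.0814 + 0.0065 = 0.1256 ≈ 0.126

0.126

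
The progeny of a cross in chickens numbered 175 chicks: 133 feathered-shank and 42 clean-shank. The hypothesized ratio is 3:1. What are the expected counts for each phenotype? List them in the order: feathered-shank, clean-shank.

131.25, 43.75

Expected counts for N = 175 under a 3:1 ratio (total parts = 4):
  feathered-shank: 175 × 3/4 = 131.25
  clean-shank: 175 × 1/4 = 43.75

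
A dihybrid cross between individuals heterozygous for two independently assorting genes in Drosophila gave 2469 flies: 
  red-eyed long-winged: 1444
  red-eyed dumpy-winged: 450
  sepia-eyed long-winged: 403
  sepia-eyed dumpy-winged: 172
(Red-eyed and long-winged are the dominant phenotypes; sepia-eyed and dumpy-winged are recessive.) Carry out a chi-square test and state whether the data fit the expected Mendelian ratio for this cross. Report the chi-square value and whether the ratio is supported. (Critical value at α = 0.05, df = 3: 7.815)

A dihybrid F₂ with independent assortment and complete dominance at both loci gives a 9:3:3:1 phenotypic ratio.
Under the 9:3:3:1 hypothesis (Σ ratio = 16, N = 2469):
  red-eyed long-winged: 2469 × 9/16 = 1388.8125
  red-eyed dumpy-winged: 2469 × 3/16 = 462.9375
  sepia-eyed long-winged: 2469 × 3/16 = 462.9375
  sepia-eyed dumpy-winged: 2469 × 1/16 = 154.3125
χ² = Σ (O − E)² / E
  red-eyed long-winged: (1444 − 1388.8125)² / 1388.8125 = 2.1930
  red-eyed dumpy-winged: (450 − 462.9375)² / 462.9375 = 0.3616
  sepia-eyed long-winged: (403 − 462.9375)² / 462.9375 = 7.7602
  sepia-eyed dumpy-winged: (172 − 154.3125)² / 154.3125 = 2.0274
χ² = 2.1930 + 0.3616 + 7.7602 + 2.0274 = 12.3422 ≈ 12.342
Degrees of freedom = 4 − 1 = 3; critical value at α = 0.05 is 7.815.
Since 12.342 > 7.815, we reject the null hypothesis — the data do not fit the 9:3:3:1 ratio.

12.342; not consistent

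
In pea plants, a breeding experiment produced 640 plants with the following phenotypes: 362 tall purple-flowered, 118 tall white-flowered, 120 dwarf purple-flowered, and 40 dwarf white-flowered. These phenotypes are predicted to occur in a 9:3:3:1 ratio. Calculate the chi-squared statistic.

0.044

The 9:3:3:1 ratio has 16 parts, so with N = 640 the expected counts are:
  tall purple-flowered: 640 × 9/16 = 360
  tall white-flowered: 640 × 3/16 = 120
  dwarf purple-flowered: 640 × 3/16 = 120
  dwarf white-flowered: 640 × 1/16 = 40
χ² = Σ (O − E)² / E
  tall purple-flowered: (362 − 360)² / 360 = 0.0111
  tall white-flowered: (118 − 120)² / 120 = 0.0333
  dwarf purple-flowered: (120 − 120)² / 120 = 0.0000
  dwarf white-flowered: (40 − 40)² / 40 = 0.0000
χ² = 0.0111 + 0.0333 + 0.0000 + 0.0000 = 0.0444 ≈ 0.044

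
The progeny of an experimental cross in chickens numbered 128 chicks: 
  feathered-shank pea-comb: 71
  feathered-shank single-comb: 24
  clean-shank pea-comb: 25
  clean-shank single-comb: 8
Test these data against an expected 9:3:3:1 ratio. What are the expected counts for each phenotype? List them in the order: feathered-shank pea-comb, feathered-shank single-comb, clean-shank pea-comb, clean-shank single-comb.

72, 24, 24, 8

Expected counts for N = 128 under a 9:3:3:1 ratio (total parts = 16):
  feathered-shank pea-comb: 128 × 9/16 = 72
  feathered-shank single-comb: 128 × 3/16 = 24
  clean-shank pea-comb: 128 × 3/16 = 24
  clean-shank single-comb: 128 × 1/16 = 8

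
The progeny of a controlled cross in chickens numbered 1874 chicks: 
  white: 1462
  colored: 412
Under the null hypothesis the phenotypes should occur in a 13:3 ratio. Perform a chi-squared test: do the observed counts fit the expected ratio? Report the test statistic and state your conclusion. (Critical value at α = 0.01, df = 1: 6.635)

Expected counts for N = 1874 under a 13:3 ratio (total parts = 16):
  white: 1874 × 13/16 = 1522.625
  colored: 1874 × 3/16 = 351.375
χ² = Σ (O − E)² / E
  white: (1462 − 1522.625)² / 1522.625 = 2.4139
  colored: (412 − 351.375)² / 351.375 = 10.4600
χ² = 2.4139 + 10.4600 = 12.8739 ≈ 12.874
Degrees of freedom = 2 − 1 = 1; critical value at α = 0.01 is 6.635.
Since 12.874 > 6.635, we reject the null hypothesis — the data do not fit the 13:3 ratio.

12.874; not consistent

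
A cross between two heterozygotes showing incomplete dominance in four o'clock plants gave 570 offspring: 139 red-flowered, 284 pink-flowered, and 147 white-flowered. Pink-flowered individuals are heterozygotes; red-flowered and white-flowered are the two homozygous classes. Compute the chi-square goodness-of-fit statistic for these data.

With incomplete dominance, a heterozygote × heterozygote cross gives a 1:2:1 phenotypic ratio.
Under the 1:2:1 hypothesis (Σ ratio = 4, N = 570):
  red-flowered: 570 × 1/4 = 142.5
  pink-flowered: 570 × 2/4 = 285
  white-flowered: 570 × 1/4 = 142.5
χ² = Σ (O − E)² / E
  red-flowered: (139 − 142.5)² / 142.5 = 0.0860
  pink-flowered: (284 − 285)² / 285 = 0.0035
  white-flowered: (147 − 142.5)² / 142.5 = 0.1421
χ² = 0.0860 + 0.0035 + 0.1421 = 0.2316 ≈ 0.232

0.232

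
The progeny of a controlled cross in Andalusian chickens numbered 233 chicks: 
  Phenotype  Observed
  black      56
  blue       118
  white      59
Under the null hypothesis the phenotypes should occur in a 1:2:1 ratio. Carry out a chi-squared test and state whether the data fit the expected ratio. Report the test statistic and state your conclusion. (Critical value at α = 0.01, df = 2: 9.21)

0.116; consistent

Total ratio parts = 4. Expected numbers out of 233:
  black: 233 × 1/4 = 58.25
  blue: 233 × 2/4 = 116.5
  white: 233 × 1/4 = 58.25
χ² = Σ (O − E)² / E
  black: (56 − 58.25)² / 58.25 = 0.0869
  blue: (118 − 116.5)² / 116.5 = 0.0193
  white: (59 − 58.25)² / 58.25 = 0.0097
χ² = 0.0869 + 0.0193 + 0.0097 = 0.1159 ≈ 0.116
Degrees of freedom = 3 − 1 = 2; critical value at α = 0.01 is 9.21.
Since 0.116 < 9.21, we fail to reject the null hypothesis — the data are consistent with the 1:2:1 ratio.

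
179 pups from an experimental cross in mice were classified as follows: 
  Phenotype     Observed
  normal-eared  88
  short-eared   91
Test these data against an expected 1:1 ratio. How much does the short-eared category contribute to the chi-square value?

Expected counts for N = 179 under a 1:1 ratio (total parts = 2):
  normal-eared: 179 × 1/2 = 89.5
  short-eared: 179 × 1/2 = 89.5
Contribution of short-eared: (91 − 89.5)² / 89.5 = 0.0251

0.025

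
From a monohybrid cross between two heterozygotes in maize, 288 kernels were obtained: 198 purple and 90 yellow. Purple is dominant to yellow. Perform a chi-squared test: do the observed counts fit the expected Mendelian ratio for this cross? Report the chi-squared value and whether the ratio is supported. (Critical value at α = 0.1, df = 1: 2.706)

For a monohybrid cross between heterozygotes with complete dominance, the expected phenotypic ratio is 3:1.
The 3:1 ratio has 4 parts, so with N = 288 the expected counts are:
  purple: 288 × 3/4 = 216
  yellow: 288 × 1/4 = 72
χ² = Σ (O − E)² / E
  purple: (198 − 216)² / 216 = 1.5000
  yellow: (90 − 72)² / 72 = 4.5000
χ² = 1.5000 + 4.5000 = 6.000
Degrees of freedom = 2 − 1 = 1; critical value at α = 0.1 is 2.706.
Since 6.000 > 2.706, we reject the null hypothesis — the data do not fit the 3:1 ratio.

6.000; not consistent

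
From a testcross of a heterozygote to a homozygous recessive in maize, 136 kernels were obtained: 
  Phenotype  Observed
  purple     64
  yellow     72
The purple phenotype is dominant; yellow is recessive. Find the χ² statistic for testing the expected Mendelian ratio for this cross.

0.471

A testcross of a heterozygote (Aa × aa) gives a 1:1 phenotypic ratio.
Under the 1:1 hypothesis (Σ ratio = 2, N = 136):
  purple: 136 × 1/2 = 68
  yellow: 136 × 1/2 = 68
χ² = Σ (O − E)² / E
  purple: (64 − 68)² / 68 = 0.2353
  yellow: (72 − 68)² / 68 = 0.2353
χ² = 0.2353 + 0.2353 = 0.4706 ≈ 0.471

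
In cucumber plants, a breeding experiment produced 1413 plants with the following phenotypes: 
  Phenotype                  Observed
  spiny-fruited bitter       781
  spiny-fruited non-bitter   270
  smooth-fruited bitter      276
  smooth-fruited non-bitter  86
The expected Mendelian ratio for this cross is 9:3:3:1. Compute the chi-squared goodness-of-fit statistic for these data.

0.859

Total ratio parts = 16. Expected numbers out of 1413:
  spiny-fruited bitter: 1413 × 9/16 = 794.8125
  spiny-fruited non-bitter: 1413 × 3/16 = 264.9375
  smooth-fruited bitter: 1413 × 3/16 = 264.9375
  smooth-fruited non-bitter: 1413 × 1/16 = 88.3125
χ² = Σ (O − E)² / E
  spiny-fruited bitter: (781 − 794.8125)² / 794.8125 = 0.2400
  spiny-fruited non-bitter: (270 − 264.9375)² / 264.9375 = 0.0967
  smooth-fruited bitter: (276 − 264.9375)² / 264.9375 = 0.4619
  smooth-fruited non-bitter: (86 − 88.3125)² / 88.3125 = 0.0606
χ² = 0.2400 + 0.0967 + 0.4619 + 0.0606 = 0.8592 ≈ 0.859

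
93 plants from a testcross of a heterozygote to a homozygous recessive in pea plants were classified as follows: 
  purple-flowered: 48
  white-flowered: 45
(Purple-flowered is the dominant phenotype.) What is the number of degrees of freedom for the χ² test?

A testcross of a heterozygote (Aa × aa) gives a 1:1 phenotypic ratio.
A goodness-of-fit test with 2 phenotype classes has df = 2 − 1 = 1.

1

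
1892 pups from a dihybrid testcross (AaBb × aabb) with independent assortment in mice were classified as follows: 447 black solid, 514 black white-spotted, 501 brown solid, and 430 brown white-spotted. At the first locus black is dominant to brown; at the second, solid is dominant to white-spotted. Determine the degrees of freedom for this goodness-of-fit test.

A dihybrid testcross with independent assortment gives a 1:1:1:1 ratio.
A goodness-of-fit test with 4 phenotype classes has df = 4 − 1 = 3.

3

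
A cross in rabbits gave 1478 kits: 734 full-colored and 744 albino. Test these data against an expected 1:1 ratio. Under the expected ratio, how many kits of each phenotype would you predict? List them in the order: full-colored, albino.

739, 739

The 1:1 ratio has 2 parts, so with N = 1478 the expected counts are:
  full-colored: 1478 × 1/2 = 739
  albino: 1478 × 1/2 = 739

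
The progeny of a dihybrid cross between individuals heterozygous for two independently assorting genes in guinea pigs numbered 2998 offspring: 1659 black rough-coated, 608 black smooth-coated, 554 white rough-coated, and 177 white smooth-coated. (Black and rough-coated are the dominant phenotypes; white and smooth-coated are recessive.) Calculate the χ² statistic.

4.880

A dihybrid F₂ with independent assortment and complete dominance at both loci gives a 9:3:3:1 phenotypic ratio.
Expected counts for N = 2998 under a 9:3:3:1 ratio (total parts = 16):
  black rough-coated: 2998 × 9/16 = 1686.375
  black smooth-coated: 2998 × 3/16 = 562.125
  white rough-coated: 2998 × 3/16 = 562.125
  white smooth-coated: 2998 × 1/16 = 187.375
χ² = Σ (O − E)² / E
  black rough-coated: (1659 − 1686.375)² / 1686.375 = 0.4444
  black smooth-coated: (608 − 562.125)² / 562.125 = 3.7439
  white rough-coated: (554 − 562.125)² / 562.125 = 0.1174
  white smooth-coated: (177 − 187.375)² / 187.375 = 0.5745
χ² = 0.4444 + 3.7439 + 0.1174 + 0.5745 = 4.8802 ≈ 4.880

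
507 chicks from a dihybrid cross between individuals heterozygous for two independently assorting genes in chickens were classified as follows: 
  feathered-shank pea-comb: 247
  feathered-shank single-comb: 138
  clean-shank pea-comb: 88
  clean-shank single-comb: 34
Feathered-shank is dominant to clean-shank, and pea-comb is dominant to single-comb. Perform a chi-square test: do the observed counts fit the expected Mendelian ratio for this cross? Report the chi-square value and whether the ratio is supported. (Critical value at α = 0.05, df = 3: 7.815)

A dihybrid F₂ with independent assortment and complete dominance at both loci gives a 9:3:3:1 phenotypic ratio.
Under the 9:3:3:1 hypothesis (Σ ratio = 16, N = 507):
  feathered-shank pea-comb: 507 × 9/16 = 285.1875
  feathered-shank single-comb: 507 × 3/16 = 95.0625
  clean-shank pea-comb: 507 × 3/16 = 95.0625
  clean-shank single-comb: 507 × 1/16 = 31.6875
χ² = Σ (O − E)² / E
  feathered-shank pea-comb: (247 − 285.1875)² / 285.1875 = 5.1134
  feathered-shank single-comb: (138 − 95.0625)² / 95.0625 = 19.3939
  clean-shank pea-comb: (88 − 95.0625)² / 95.0625 = 0.5247
  clean-shank single-comb: (34 − 31.6875)² / 31.6875 = 0.1688
χ² = 5.1134 + 19.3939 + 0.5247 + 0.1688 = 25.2008 ≈ 25.201
Degrees of freedom = 4 − 1 = 3; critical value at α = 0.05 is 7.815.
Since 25.201 > 7.815, we reject the null hypothesis — the data do not fit the 9:3:3:1 ratio.

25.201; not consistent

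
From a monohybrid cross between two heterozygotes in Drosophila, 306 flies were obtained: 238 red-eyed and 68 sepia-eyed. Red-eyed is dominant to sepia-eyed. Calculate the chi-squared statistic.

1.259

For a monohybrid cross between heterozygotes with complete dominance, the expected phenotypic ratio is 3:1.
The 3:1 ratio has 4 parts, so with N = 306 the expected counts are:
  red-eyed: 306 × 3/4 = 229.5
  sepia-eyed: 306 × 1/4 = 76.5
χ² = Σ (O − E)² / E
  red-eyed: (238 − 229.5)² / 229.5 = 0.3148
  sepia-eyed: (68 − 76.5)² / 76.5 = 0.9444
χ² = 0.3148 + 0.9444 = 1.2592 ≈ 1.259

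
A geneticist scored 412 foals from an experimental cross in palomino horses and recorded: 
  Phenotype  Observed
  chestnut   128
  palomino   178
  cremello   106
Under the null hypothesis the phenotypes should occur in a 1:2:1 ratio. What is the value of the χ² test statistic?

9.961

Under the 1:2:1 hypothesis (Σ ratio = 4, N = 412):
  chestnut: 412 × 1/4 = 103
  palomino: 412 × 2/4 = 206
  cremello: 412 × 1/4 = 103
χ² = Σ (O − E)² / E
  chestnut: (128 − 103)² / 103 = 6.0680
  palomino: (178 − 206)² / 206 = 3.8058
  cremello: (106 − 103)² / 103 = 0.0874
χ² = 6.0680 + 3.8058 + 0.0874 = 9.9612 ≈ 9.961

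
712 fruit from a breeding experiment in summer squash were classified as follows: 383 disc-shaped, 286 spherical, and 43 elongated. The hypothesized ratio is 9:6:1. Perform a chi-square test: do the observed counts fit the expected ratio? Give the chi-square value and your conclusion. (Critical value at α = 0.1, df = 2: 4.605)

The 9:6:1 ratio has 16 parts, so with N = 712 the expected counts are:
  disc-shaped: 712 × 9/16 = 400.5
  spherical: 712 × 6/16 = 267
  elongated: 712 × 1/16 = 44.5
χ² = Σ (O − E)² / E
  disc-shaped: (383 − 400.5)² / 400.5 = 0.7647
  spherical: (286 − 267)² / 267 = 1.3521
  elongated: (43 − 44.5)² / 44.5 = 0.0506
χ² = 0.7647 + 1.3521 + 0.0506 = 2.1674 ≈ 2.167
Degrees of freedom = 3 − 1 = 2; critical value at α = 0.1 is 4.605.
Since 2.167 < 4.605, we fail to reject the null hypothesis — the data are consistent with the 9:6:1 ratio.

2.167; consistent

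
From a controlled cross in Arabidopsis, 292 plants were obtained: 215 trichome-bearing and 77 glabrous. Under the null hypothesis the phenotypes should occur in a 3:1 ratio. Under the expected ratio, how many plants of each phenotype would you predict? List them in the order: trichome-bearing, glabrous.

219, 73

Expected counts for N = 292 under a 3:1 ratio (total parts = 4):
  trichome-bearing: 292 × 3/4 = 219
  glabrous: 292 × 1/4 = 73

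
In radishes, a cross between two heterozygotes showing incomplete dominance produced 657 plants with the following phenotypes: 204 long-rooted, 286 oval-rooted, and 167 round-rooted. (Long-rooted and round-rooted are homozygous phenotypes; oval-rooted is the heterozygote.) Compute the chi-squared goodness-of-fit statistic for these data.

With incomplete dominance, a heterozygote × heterozygote cross gives a 1:2:1 phenotypic ratio.
Total ratio parts = 4. Expected numbers out of 657:
  long-rooted: 657 × 1/4 = 164.25
  oval-rooted: 657 × 2/4 = 328.5
  round-rooted: 657 × 1/4 = 164.25
χ² = Σ (O − E)² / E
  long-rooted: (204 − 164.25)² / 164.25 = 9.6199
  oval-rooted: (286 − 328.5)² / 328.5 = 5.4985
  round-rooted: (167 − 164.25)² / 164.25 = 0.0460
χ² = 9.6199 + 5.4985 + 0.0460 = 15.1644 ≈ 15.164

15.164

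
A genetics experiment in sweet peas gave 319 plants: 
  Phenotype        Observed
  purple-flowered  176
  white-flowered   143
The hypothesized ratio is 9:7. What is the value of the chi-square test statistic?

The 9:7 ratio has 16 parts, so with N = 319 the expected counts are:
  purple-flowered: 319 × 9/16 = 179.4375
  white-flowered: 319 × 7/16 = 139.5625
χ² = Σ (O − E)² / E
  purple-flowered: (176 − 179.4375)² / 179.4375 = 0.0659
  white-flowered: (143 − 139.5625)² / 139.5625 = 0.0847
χ² = 0.0659 + 0.0847 = 0.1506 ≈ 0.151

0.151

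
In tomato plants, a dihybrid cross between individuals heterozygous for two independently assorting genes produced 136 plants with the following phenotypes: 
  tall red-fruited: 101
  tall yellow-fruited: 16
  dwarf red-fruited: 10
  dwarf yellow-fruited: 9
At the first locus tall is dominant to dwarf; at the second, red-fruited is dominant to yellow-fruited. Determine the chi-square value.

A dihybrid F₂ with independent assortment and complete dominance at both loci gives a 9:3:3:1 phenotypic ratio.
Total ratio parts = 16. Expected numbers out of 136:
  tall red-fruited: 136 × 9/16 = 76.5
  tall yellow-fruited: 136 × 3/16 = 25.5
  dwarf red-fruited: 136 × 3/16 = 25.5
  dwarf yellow-fruited: 136 × 1/16 = 8.5
χ² = Σ (O − E)² / E
  tall red-fruited: (101 − 76.5)² / 76.5 = 7.8464
  tall yellow-fruited: (16 − 25.5)² / 25.5 = 3.5392
  dwarf red-fruited: (10 − 25.5)² / 25.5 = 9.4216
  dwarf yellow-fruited: (9 − 8.5)² / 8.5 = 0.0294
χ² = 7.8464 + 3.5392 + 9.4216 + 0.0294 = 20.8366 ≈ 20.837

20.837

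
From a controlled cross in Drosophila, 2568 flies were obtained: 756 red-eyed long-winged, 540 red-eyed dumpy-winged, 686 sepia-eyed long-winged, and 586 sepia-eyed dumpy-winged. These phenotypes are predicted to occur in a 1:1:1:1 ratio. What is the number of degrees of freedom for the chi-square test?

A goodness-of-fit test with 4 phenotype classes has df = 4 − 1 = 3.

3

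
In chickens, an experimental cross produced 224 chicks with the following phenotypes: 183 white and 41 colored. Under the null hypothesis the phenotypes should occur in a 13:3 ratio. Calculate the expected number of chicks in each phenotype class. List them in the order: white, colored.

Total ratio parts = 16. Expected numbers out of 224:
  white: 224 × 13/16 = 182
  colored: 224 × 3/16 = 42

182, 42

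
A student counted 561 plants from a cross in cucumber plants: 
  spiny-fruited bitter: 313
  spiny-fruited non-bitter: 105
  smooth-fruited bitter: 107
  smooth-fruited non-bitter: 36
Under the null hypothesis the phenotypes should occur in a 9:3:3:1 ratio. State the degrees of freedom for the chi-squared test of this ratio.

3

A goodness-of-fit test with 4 phenotype classes has df = 4 − 1 = 3.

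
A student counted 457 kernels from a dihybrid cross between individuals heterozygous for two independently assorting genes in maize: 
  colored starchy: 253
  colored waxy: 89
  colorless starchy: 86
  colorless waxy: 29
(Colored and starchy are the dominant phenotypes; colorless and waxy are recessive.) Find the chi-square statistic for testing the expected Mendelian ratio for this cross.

0.200

A dihybrid F₂ with independent assortment and complete dominance at both loci gives a 9:3:3:1 phenotypic ratio.
Total ratio parts = 16. Expected numbers out of 457:
  colored starchy: 457 × 9/16 = 257.0625
  colored waxy: 457 × 3/16 = 85.6875
  colorless starchy: 457 × 3/16 = 85.6875
  colorless waxy: 457 × 1/16 = 28.5625
χ² = Σ (O − E)² / E
  colored starchy: (253 − 257.0625)² / 257.0625 = 0.0642
  colored waxy: (89 − 85.6875)² / 85.6875 = 0.1281
  colorless starchy: (86 − 85.6875)² / 85.6875 = 0.0011
  colorless waxy: (29 − 28.5625)² / 28.5625 = 0.0067
χ² = 0.0642 + 0.1281 + 0.0011 + 0.0067 = 0.2001 ≈ 0.200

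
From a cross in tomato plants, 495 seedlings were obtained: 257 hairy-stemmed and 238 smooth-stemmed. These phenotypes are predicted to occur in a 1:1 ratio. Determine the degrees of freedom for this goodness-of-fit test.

A goodness-of-fit test with 2 phenotype classes has df = 2 − 1 = 1.

1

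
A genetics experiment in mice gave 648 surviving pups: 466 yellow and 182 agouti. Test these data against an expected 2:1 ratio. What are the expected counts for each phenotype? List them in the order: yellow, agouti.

432, 216

Under the 2:1 hypothesis (Σ ratio = 3, N = 648):
  yellow: 648 × 2/3 = 432
  agouti: 648 × 1/3 = 216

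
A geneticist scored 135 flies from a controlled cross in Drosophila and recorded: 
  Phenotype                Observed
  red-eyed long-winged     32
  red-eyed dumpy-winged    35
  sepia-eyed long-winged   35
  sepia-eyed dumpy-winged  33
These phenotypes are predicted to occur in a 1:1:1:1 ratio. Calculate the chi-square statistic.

Expected counts for N = 135 under a 1:1:1:1 ratio (total parts = 4):
  red-eyed long-winged: 135 × 1/4 = 33.75
  red-eyed dumpy-winged: 135 × 1/4 = 33.75
  sepia-eyed long-winged: 135 × 1/4 = 33.75
  sepia-eyed dumpy-winged: 135 × 1/4 = 33.75
χ² = Σ (O − E)² / E
  red-eyed long-winged: (32 − 33.75)² / 33.75 = 0.0907
  red-eyed dumpy-winged: (35 − 33.75)² / 33.75 = 0.0463
  sepia-eyed long-winged: (35 − 33.75)² / 33.75 = 0.0463
  sepia-eyed dumpy-winged: (33 − 33.75)² / 33.75 = 0.0167
χ² = 0.0907 + 0.0463 + 0.0463 + 0.0167 = 0.200

0.200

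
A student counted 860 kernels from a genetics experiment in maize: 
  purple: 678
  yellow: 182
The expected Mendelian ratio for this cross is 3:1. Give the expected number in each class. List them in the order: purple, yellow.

Expected counts for N = 860 under a 3:1 ratio (total parts = 4):
  purple: 860 × 3/4 = 645
  yellow: 860 × 1/4 = 215

645, 215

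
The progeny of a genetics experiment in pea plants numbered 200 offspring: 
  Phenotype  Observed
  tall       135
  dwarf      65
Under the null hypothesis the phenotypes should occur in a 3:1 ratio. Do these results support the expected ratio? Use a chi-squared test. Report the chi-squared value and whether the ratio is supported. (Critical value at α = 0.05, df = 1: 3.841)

6.000; not consistent

The 3:1 ratio has 4 parts, so with N = 200 the expected counts are:
  tall: 200 × 3/4 = 150
  dwarf: 200 × 1/4 = 50
χ² = Σ (O − E)² / E
  tall: (135 − 150)² / 150 = 1.5000
  dwarf: (65 − 50)² / 50 = 4.5000
χ² = 1.5000 + 4.5000 = 6.000
Degrees of freedom = 2 − 1 = 1; critical value at α = 0.05 is 3.841.
Since 6.000 > 3.841, we reject the null hypothesis — the data do not fit the 3:1 ratio.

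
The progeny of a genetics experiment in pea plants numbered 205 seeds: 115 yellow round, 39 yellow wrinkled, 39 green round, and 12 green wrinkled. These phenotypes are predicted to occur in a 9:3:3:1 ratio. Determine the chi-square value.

0.069

Total ratio parts = 16. Expected numbers out of 205:
  yellow round: 205 × 9/16 = 115.3125
  yellow wrinkled: 205 × 3/16 = 38.4375
  green round: 205 × 3/16 = 38.4375
  green wrinkled: 205 × 1/16 = 12.8125
χ² = Σ (O − E)² / E
  yellow round: (115 − 115.3125)² / 115.3125 = 0.0008
  yellow wrinkled: (39 − 38.4375)² / 38.4375 = 0.0082
  green round: (39 − 38.4375)² / 38.4375 = 0.0082
  green wrinkled: (12 − 12.8125)² / 12.8125 = 0.0515
χ² = 0.0008 + 0.0082 + 0.0082 + 0.0515 = 0.0687 ≈ 0.069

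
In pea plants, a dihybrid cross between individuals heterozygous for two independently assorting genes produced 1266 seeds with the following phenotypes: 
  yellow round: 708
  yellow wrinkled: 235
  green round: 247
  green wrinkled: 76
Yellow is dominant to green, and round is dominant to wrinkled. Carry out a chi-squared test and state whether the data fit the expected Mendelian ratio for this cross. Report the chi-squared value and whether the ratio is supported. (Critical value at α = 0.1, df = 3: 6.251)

A dihybrid F₂ with independent assortment and complete dominance at both loci gives a 9:3:3:1 phenotypic ratio.
Under the 9:3:3:1 hypothesis (Σ ratio = 16, N = 1266):
  yellow round: 1266 × 9/16 = 712.125
  yellow wrinkled: 1266 × 3/16 = 237.375
  green round: 1266 × 3/16 = 237.375
  green wrinkled: 1266 × 1/16 = 79.125
χ² = Σ (O − E)² / E
  yellow round: (708 − 712.125)² / 712.125 = 0.0239
  yellow wrinkled: (235 − 237.375)² / 237.375 = 0.0238
  green round: (247 − 237.375)² / 237.375 = 0.3903
  green wrinkled: (76 − 79.125)² / 79.125 = 0.1234
χ² = 0.0239 + 0.0238 + 0.3903 + 0.1234 = 0.5614 ≈ 0.561
Degrees of freedom = 4 − 1 = 3; critical value at α = 0.1 is 6.251.
Since 0.561 < 6.251, we fail to reject the null hypothesis — the data are consistent with the 9:3:3:1 ratio.

0.561; consistent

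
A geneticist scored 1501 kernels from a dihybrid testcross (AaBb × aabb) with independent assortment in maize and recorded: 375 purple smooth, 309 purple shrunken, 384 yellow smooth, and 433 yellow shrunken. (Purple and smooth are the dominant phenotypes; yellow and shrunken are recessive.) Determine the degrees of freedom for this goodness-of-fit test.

3

A dihybrid testcross with independent assortment gives a 1:1:1:1 ratio.
A goodness-of-fit test with 4 phenotype classes has df = 4 − 1 = 3.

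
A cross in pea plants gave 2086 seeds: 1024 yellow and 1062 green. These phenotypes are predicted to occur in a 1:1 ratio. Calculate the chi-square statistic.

Under the 1:1 hypothesis (Σ ratio = 2, N = 2086):
  yellow: 2086 × 1/2 = 1043
  green: 2086 × 1/2 = 1043
χ² = Σ (O − E)² / E
  yellow: (1024 − 1043)² / 1043 = 0.3461
  green: (1062 − 1043)² / 1043 = 0.3461
χ² = 0.3461 + 0.3461 = 0.6922 ≈ 0.692

0.692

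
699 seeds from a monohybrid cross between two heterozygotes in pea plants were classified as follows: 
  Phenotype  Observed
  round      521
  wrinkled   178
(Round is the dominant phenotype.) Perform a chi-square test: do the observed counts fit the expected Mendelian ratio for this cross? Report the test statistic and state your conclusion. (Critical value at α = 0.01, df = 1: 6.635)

For a monohybrid cross between heterozygotes with complete dominance, the expected phenotypic ratio is 3:1.
Total ratio parts = 4. Expected numbers out of 699:
  round: 699 × 3/4 = 524.25
  wrinkled: 699 × 1/4 = 174.75
χ² = Σ (O − E)² / E
  round: (521 − 524.25)² / 524.25 = 0.0201
  wrinkled: (178 − 174.75)² / 174.75 = 0.0604
χ² = 0.0201 + 0.0604 = 0.0805 ≈ 0.081
Degrees of freedom = 2 − 1 = 1; critical value at α = 0.01 is 6.635.
Since 0.081 < 6.635, we fail to reject the null hypothesis — the data are consistent with the 3:1 ratio.

0.081; consistent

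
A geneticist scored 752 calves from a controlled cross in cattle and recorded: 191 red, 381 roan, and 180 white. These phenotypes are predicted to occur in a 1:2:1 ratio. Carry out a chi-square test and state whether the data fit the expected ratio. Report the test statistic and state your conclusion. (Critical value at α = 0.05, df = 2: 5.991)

0.455; consistent

The 1:2:1 ratio has 4 parts, so with N = 752 the expected counts are:
  red: 752 × 1/4 = 188
  roan: 752 × 2/4 = 376
  white: 752 × 1/4 = 188
χ² = Σ (O − E)² / E
  red: (191 − 188)² / 188 = 0.0479
  roan: (381 − 376)² / 376 = 0.0665
  white: (180 − 188)² / 188 = 0.3404
χ² = 0.0479 + 0.0665 + 0.3404 = 0.4548 ≈ 0.455
Degrees of freedom = 3 − 1 = 2; critical value at α = 0.05 is 5.991.
Since 0.455 < 5.991, we fail to reject the null hypothesis — the data are consistent with the 1:2:1 ratio.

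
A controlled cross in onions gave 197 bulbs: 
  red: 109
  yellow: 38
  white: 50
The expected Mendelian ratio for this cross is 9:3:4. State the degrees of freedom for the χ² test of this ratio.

2

A goodness-of-fit test with 3 phenotype classes has df = 3 − 1 = 2.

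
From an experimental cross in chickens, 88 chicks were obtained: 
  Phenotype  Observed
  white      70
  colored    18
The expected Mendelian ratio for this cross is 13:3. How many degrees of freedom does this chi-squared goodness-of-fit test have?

A goodness-of-fit test with 2 phenotype classes has df = 2 − 1 = 1.

1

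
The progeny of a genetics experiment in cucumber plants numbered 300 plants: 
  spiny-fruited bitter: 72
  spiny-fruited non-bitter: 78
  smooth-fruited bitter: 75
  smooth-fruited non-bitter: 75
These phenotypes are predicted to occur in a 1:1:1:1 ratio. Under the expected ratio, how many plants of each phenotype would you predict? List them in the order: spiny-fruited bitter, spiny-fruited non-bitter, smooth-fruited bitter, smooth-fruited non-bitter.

Under the 1:1:1:1 hypothesis (Σ ratio = 4, N = 300):
  spiny-fruited bitter: 300 × 1/4 = 75
  spiny-fruited non-bitter: 300 × 1/4 = 75
  smooth-fruited bitter: 300 × 1/4 = 75
  smooth-fruited non-bitter: 300 × 1/4 = 75

75, 75, 75, 75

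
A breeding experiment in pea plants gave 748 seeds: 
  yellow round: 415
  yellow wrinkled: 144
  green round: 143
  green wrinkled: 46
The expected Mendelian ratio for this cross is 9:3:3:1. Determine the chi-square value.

Total ratio parts = 16. Expected numbers out of 748:
  yellow round: 748 × 9/16 = 420.75
  yellow wrinkled: 748 × 3/16 = 140.25
  green round: 748 × 3/16 = 140.25
  green wrinkled: 748 × 1/16 = 46.75
χ² = Σ (O − E)² / E
  yellow round: (415 − 420.75)² / 420.75 = 0.0786
  yellow wrinkled: (144 − 140.25)² / 140.25 = 0.1003
  green round: (143 − 140.25)² / 140.25 = 0.0539
  green wrinkled: (46 − 46.75)² / 46.75 = 0.0120
χ² = 0.0786 + 0.1003 + 0.0539 + 0.0120 = 0.2448 ≈ 0.245

0.245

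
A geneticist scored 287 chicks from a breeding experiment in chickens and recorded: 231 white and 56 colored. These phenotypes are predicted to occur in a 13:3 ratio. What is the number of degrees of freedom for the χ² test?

1

A goodness-of-fit test with 2 phenotype classes has df = 2 − 1 = 1.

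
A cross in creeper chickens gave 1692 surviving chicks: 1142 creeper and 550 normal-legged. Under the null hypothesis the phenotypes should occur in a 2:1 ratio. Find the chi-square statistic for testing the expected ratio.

Expected counts for N = 1692 under a 2:1 ratio (total parts = 3):
  creeper: 1692 × 2/3 = 1128
  normal-legged: 1692 × 1/3 = 564
χ² = Σ (O − E)² / E
  creeper: (1142 − 1128)² / 1128 = 0.1738
  normal-legged: (550 − 564)² / 564 = 0.3475
χ² = 0.1738 + 0.3475 = 0.5213 ≈ 0.521

0.521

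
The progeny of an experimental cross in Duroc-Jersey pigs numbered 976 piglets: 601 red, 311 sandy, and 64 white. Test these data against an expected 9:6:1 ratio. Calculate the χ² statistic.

Under the 9:6:1 hypothesis (Σ ratio = 16, N = 976):
  red: 976 × 9/16 = 549
  sandy: 976 × 6/16 = 366
  white: 976 × 1/16 = 61
χ² = Σ (O − E)² / E
  red: (601 − 549)² / 549 = 4.9253
  sandy: (311 − 366)² / 366 = 8.2650
  white: (64 − 61)² / 61 = 0.1475
χ² = 4.9253 + 8.2650 + 0.1475 = 13.3378 ≈ 13.338

13.338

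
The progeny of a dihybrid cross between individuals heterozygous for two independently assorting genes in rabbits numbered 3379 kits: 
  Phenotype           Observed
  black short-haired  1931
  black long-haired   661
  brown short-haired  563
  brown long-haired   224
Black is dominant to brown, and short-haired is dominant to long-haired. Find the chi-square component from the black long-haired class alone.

1.188

A dihybrid F₂ with independent assortment and complete dominance at both loci gives a 9:3:3:1 phenotypic ratio.
Total ratio parts = 16. Expected numbers out of 3379:
  black short-haired: 3379 × 9/16 = 1900.6875
  black long-haired: 3379 × 3/16 = 633.5625
  brown short-haired: 3379 × 3/16 = 633.5625
  brown long-haired: 3379 × 1/16 = 211.1875
Contribution of black long-haired: (661 − 633.5625)² / 633.5625 = 1.1882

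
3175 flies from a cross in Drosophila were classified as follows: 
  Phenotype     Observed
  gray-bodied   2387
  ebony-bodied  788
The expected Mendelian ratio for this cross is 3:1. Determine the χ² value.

Under the 3:1 hypothesis (Σ ratio = 4, N = 3175):
  gray-bodied: 3175 × 3/4 = 2381.25
  ebony-bodied: 3175 × 1/4 = 793.75
χ² = Σ (O − E)² / E
  gray-bodied: (2387 − 2381.25)² / 2381.25 = 0.0139
  ebony-bodied: (788 − 793.75)² / 793.75 = 0.0417
χ² = 0.0139 + 0.0417 = 0.0556 ≈ 0.056

0.056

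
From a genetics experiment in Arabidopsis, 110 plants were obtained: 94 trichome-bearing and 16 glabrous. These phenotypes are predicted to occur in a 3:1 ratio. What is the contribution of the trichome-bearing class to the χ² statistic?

1.603

Under the 3:1 hypothesis (Σ ratio = 4, N = 110):
  trichome-bearing: 110 × 3/4 = 82.5
  glabrous: 110 × 1/4 = 27.5
Contribution of trichome-bearing: (94 − 82.5)² / 82.5 = 1.6030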